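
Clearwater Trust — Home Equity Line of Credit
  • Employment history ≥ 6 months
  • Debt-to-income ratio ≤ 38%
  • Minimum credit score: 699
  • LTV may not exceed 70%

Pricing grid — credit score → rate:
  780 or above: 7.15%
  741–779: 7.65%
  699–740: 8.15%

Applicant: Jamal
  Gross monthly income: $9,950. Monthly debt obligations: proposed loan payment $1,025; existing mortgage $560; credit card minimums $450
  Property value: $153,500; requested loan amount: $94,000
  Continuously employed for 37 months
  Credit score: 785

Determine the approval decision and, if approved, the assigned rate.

Approved at 7.15%

Credit score 785 ≥ 699 (meets minimum)
Employment 37 ≥ 6 months
Loan-to-value = 94,000/153,500 = 61.2% — pass (70% max)
Total monthly debts = (1,025 + 560 + 450) = 2,035. DTI: 2,035 ÷ 9,950 = 20.5%, within the 38% cap
All requirements met. Score 785 falls in the 780 or above tier → 7.15%.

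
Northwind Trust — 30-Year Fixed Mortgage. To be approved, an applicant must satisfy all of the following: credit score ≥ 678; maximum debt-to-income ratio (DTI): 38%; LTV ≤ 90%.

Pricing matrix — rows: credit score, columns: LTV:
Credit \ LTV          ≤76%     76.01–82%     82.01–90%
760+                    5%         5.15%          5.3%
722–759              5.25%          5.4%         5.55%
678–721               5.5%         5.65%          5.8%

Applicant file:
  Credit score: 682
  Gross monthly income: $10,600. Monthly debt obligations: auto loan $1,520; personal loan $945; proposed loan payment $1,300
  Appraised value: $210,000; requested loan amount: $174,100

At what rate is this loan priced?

5.8%

Credit score 682 ≥ 678; Total monthly debts = (1,520 + 945 + 1,300) = 3,765. Debt-to-income = 3,765/10,600 = 35.5% — meets 38% limit
LTV = 174,100/210,000 = 82.9% ≤ 90%
Credit 682 → row 678–721; LTV 82.9% → column 82.01–90%. Grid cell → 5.8%.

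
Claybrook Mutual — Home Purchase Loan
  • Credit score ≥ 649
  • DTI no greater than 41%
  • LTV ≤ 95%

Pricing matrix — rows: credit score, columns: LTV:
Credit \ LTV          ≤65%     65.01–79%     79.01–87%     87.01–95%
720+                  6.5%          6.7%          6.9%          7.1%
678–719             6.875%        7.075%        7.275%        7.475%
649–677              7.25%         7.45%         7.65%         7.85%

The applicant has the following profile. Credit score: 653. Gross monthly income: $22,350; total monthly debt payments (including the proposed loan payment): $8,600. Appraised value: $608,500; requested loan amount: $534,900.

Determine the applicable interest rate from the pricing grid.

Credit score 653 ≥ 649; DTI = 8,600/22,350 = 38.5% ≤ 41%
LTV: 534,900 ÷ 608,500 = 87.9%, within 95% cap
Row: 653 falls in 649–677. Column: 87.9% falls in 87.01–95%. Rate = 7.85%.

7.85%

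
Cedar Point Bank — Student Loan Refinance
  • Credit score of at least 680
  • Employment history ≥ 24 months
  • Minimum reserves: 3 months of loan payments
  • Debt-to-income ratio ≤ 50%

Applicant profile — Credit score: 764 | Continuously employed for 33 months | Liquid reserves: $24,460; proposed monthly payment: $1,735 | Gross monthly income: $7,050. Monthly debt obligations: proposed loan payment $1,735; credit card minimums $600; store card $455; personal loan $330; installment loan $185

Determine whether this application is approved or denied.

Credit score 764 ≥ 680 (meets)
Employment 33 ≥ 24 months
Reserves = 24,460/1,735 = 14.1 months ≥ 3
Total monthly debts = (1,735 + 600 + 455 + 330 + 185) = 3,305. Debt-to-income = 3,305/7,050 = 46.9% — meets 50% limit
All criteria satisfied.

Approved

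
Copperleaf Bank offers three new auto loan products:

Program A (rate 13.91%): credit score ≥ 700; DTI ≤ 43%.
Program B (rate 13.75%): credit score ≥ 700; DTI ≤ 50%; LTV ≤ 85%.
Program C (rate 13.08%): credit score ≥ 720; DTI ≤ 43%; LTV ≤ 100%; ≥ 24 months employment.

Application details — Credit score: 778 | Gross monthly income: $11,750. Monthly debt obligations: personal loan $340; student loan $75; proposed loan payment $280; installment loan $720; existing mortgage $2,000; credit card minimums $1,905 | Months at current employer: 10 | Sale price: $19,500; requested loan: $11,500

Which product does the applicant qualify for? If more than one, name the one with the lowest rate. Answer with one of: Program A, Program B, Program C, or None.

Total debts = (340 + 75 + 280 + 720 + 2,000 + 1,905) = 5,320; DTI = 5,320/11,750 = 45.3%.
LTV = 11,500/19,500 = 59%.
Program A: score 778 ≥ 700; DTI 45.3% > 43% → does not qualify.
Program B: score 778 ≥ 700; DTI 45.3% ≤ 50%; LTV 59% ≤ 85% → qualifies.
Program C: score 778 ≥ 720; DTI 45.3% > 43%; LTV 59% ≤ 100%; employment 10 < 24 mo → does not qualify.

Program B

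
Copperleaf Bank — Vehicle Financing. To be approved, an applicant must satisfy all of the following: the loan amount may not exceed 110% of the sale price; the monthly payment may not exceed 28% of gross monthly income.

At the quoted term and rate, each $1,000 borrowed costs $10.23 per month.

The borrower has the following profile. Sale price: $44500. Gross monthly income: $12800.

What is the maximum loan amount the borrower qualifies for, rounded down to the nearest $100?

Payment cap: 28% × $12,800 = $3,584/month.
At $10.23 per $1,000, that supports 3,584/10.23 × 1,000 ≈ $350,342 → $350,300.
LTV cap: 110% × $44,500 = $48,950 → $48,900.
Binding constraint: loan-to-value.

$48,900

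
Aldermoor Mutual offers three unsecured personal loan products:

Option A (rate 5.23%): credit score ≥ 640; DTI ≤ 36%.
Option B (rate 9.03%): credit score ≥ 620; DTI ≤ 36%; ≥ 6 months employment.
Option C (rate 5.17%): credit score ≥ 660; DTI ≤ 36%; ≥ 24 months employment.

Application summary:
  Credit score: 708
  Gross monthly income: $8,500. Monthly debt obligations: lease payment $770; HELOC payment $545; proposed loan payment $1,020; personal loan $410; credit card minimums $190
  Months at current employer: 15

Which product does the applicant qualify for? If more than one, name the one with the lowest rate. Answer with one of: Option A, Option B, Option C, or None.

Total debts = (770 + 545 + 1,020 + 410 + 190) = 2,935; DTI = 2,935/8,500 = 34.5%.
Option A: score 708 ≥ 640; DTI 34.5% ≤ 36% → qualifies.
Option B: score 708 ≥ 620; DTI 34.5% ≤ 36%; employment 15 ≥ 6 mo → qualifies.
Option C: score 708 ≥ 660; DTI 34.5% ≤ 36%; employment 15 < 24 mo → does not qualify.
Qualifying: Option A, Option B. Lowest rate is 5.23% → Option A.

Option A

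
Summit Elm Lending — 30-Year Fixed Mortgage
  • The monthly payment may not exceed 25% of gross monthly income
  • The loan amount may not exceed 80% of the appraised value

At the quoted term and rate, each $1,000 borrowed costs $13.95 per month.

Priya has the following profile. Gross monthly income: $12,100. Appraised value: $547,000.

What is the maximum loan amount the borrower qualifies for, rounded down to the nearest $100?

$216,800

Payment cap: 25% × $12,100 = $3,025/month.
At $13.95 per $1,000, that supports 3,025/13.95 × 1,000 ≈ $216,845 → $216,800.
LTV cap: 80% × $547,000 = $437,600 → $437,600.
Binding constraint: payment-to-income.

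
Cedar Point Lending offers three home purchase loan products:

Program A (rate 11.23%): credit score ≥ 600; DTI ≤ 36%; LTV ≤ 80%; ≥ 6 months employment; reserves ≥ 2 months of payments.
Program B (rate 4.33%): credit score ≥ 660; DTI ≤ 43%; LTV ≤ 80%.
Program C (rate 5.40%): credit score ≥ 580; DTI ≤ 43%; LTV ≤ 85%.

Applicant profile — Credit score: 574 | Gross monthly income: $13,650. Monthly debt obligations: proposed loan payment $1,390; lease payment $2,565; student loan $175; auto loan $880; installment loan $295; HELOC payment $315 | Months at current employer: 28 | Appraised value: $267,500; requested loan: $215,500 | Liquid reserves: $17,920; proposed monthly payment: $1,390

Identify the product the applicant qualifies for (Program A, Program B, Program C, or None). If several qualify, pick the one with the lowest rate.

Total debts = (1,390 + 2,565 + 175 + 880 + 295 + 315) = 5,620; DTI = 5,620/13,650 = 41.2%.
LTV = 215,500/267,500 = 80.6%.
Reserves = 17,920/1,390 = 12.9 months.
Program A: score 574 < 600; DTI 41.2% > 36%; LTV 80.6% > 80%; employment 28 ≥ 6 mo; reserves 12.9 ≥ 2 mo → does not qualify.
Program B: score 574 < 660; DTI 41.2% ≤ 43%; LTV 80.6% > 80% → does not qualify.
Program C: score 574 < 580; DTI 41.2% ≤ 43%; LTV 80.6% ≤ 85% → does not qualify.

None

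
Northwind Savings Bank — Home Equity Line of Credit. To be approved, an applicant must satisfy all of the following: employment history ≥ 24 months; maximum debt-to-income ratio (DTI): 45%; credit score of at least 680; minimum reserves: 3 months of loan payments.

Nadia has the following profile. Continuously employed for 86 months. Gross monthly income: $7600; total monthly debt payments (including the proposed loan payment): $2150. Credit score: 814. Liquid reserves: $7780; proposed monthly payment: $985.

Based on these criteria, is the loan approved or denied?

Employment 86 ≥ 24 months
DTI = 2,150/7,600 = 28.3% ≤ 45%
Credit score 814 ≥ 680 (meets)
Liquid reserves cover 7,780/985 = 7.9 months — ≥ 3 required
All criteria satisfied.

Approved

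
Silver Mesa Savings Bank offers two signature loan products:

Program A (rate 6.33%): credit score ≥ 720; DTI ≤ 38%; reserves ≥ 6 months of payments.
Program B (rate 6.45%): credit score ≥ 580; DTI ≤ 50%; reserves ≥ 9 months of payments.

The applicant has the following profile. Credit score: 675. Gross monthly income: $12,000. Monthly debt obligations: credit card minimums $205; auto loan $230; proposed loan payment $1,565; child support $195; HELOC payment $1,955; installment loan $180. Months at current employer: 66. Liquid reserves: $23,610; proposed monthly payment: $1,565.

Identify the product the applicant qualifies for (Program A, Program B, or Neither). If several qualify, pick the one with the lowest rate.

Program B

Total debts = (205 + 230 + 1,565 + 195 + 1,955 + 180) = 4,330; DTI = 4,330/12,000 = 36.1%.
Reserves = 23,610/1,565 = 15.1 months.
Program A: score 675 < 720; DTI 36.1% ≤ 38%; reserves 15.1 ≥ 6 mo → does not qualify.
Program B: score 675 ≥ 580; DTI 36.1% ≤ 50%; reserves 15.1 ≥ 9 mo → qualifies.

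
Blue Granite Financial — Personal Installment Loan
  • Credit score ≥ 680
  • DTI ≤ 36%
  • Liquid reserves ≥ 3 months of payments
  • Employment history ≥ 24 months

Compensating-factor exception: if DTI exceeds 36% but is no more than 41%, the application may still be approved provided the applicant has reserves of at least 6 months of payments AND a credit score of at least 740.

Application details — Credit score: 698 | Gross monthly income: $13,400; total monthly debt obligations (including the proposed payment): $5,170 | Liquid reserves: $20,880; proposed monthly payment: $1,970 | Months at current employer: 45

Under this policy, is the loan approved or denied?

Denied

Credit score 698 ≥ 680 (meets base)
DTI: 5,170 ÷ 13,400 = 38.6%, over the 36% base limit.
Reserves: 20,880 ÷ 1,970 = 10.6 months (meets 3-month minimum)
Employment 45 ≥ 24 months
38.6% falls in the override range (36%–41%), so the compensating-factor test applies.
Override check — reserves: 10.6 mo (ok); score: 698 (below 740).
Compensating-factor requirement not fully met.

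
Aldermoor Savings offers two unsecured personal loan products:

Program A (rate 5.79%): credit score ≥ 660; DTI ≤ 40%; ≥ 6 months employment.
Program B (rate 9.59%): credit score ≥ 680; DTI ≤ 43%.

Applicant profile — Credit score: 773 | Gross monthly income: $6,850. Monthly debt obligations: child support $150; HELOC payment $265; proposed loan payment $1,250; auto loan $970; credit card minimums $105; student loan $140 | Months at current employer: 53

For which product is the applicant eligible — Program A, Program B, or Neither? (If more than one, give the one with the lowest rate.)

Total debts = (150 + 265 + 1,250 + 970 + 105 + 140) = 2,880; DTI = 2,880/6,850 = 42%.
Program A: score 773 ≥ 660; DTI 42% > 40%; employment 53 ≥ 6 mo → does not qualify.
Program B: score 773 ≥ 680; DTI 42% ≤ 43% → qualifies.

Program B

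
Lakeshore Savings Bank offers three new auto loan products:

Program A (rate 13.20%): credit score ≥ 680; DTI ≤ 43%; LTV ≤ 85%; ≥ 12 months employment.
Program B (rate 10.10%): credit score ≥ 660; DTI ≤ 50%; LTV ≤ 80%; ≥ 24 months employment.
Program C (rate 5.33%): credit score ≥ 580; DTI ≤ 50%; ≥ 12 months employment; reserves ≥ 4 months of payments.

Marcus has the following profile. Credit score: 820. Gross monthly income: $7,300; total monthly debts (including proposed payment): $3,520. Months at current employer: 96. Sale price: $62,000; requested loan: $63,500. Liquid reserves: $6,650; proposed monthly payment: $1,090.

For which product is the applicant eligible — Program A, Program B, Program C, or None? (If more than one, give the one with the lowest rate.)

DTI = 3,520/7,300 = 48.2%.
LTV = 63,500/62,000 = 102.4%.
Reserves = 6,650/1,090 = 6.1 months.
Program A: score 820 ≥ 680; DTI 48.2% > 43%; LTV 102.4% > 85%; employment 96 ≥ 12 mo → does not qualify.
Program B: score 820 ≥ 660; DTI 48.2% ≤ 50%; LTV 102.4% > 80%; employment 96 ≥ 24 mo → does not qualify.
Program C: score 820 ≥ 580; DTI 48.2% ≤ 50%; employment 96 ≥ 12 mo; reserves 6.1 ≥ 4 mo → qualifies.

Program C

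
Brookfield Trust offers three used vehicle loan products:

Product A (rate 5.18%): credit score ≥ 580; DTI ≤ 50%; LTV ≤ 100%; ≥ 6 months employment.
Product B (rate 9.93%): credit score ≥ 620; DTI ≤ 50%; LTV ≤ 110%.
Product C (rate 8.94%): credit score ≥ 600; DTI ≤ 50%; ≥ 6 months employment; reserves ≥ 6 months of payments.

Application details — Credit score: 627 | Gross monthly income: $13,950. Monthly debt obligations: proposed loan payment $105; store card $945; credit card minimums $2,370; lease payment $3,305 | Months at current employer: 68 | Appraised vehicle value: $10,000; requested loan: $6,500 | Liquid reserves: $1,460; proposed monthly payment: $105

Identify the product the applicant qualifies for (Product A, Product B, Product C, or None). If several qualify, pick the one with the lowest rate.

Total debts = (105 + 945 + 2,370 + 3,305) = 6,725; DTI = 6,725/13,950 = 48.2%.
LTV = 6,500/10,000 = 65%.
Reserves = 1,460/105 = 13.9 months.
Product A: score 627 ≥ 580; DTI 48.2% ≤ 50%; LTV 65% ≤ 100%; employment 68 ≥ 6 mo → qualifies.
Product B: score 627 ≥ 620; DTI 48.2% ≤ 50%; LTV 65% ≤ 110% → qualifies.
Product C: score 627 ≥ 600; DTI 48.2% ≤ 50%; employment 68 ≥ 6 mo; reserves 13.9 ≥ 6 mo → qualifies.
Qualifying: Product A, Product B, Product C. Lowest rate is 5.18% → Product A.

Product A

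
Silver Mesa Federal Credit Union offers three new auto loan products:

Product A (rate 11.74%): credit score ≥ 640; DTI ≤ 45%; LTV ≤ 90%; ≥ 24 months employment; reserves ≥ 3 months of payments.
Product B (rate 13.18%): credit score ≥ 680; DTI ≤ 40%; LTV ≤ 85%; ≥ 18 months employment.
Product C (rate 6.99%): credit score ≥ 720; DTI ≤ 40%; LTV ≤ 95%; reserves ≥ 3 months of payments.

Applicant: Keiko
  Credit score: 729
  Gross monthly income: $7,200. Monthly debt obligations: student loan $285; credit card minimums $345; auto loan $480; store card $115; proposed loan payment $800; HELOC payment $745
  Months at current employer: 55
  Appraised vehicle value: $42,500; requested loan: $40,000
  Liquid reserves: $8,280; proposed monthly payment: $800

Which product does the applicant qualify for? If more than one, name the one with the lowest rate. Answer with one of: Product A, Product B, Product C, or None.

Total debts = (285 + 345 + 480 + 115 + 800 + 745) = 2,770; DTI = 2,770/7,200 = 38.5%.
LTV = 40,000/42,500 = 94.1%.
Reserves = 8,280/800 = 10.3 months.
Product A: score 729 ≥ 640; DTI 38.5% ≤ 45%; LTV 94.1% > 90%; employment 55 ≥ 24 mo; reserves 10.3 ≥ 3 mo → does not qualify.
Product B: score 729 ≥ 680; DTI 38.5% ≤ 40%; LTV 94.1% > 85%; employment 55 ≥ 18 mo → does not qualify.
Product C: score 729 ≥ 720; DTI 38.5% ≤ 40%; LTV 94.1% ≤ 95%; reserves 10.3 ≥ 3 mo → qualifies.

Product C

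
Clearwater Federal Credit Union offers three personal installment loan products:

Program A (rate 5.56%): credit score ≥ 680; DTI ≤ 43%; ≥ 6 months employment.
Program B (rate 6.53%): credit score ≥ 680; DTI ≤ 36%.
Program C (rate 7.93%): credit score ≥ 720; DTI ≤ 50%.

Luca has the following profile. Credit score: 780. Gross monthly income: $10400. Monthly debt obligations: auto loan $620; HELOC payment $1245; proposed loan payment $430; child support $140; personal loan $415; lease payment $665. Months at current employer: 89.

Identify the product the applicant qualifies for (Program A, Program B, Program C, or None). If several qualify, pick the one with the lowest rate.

Total debts = (620 + 1,245 + 430 + 140 + 415 + 665) = 3,515; DTI = 3,515/10,400 = 33.8%.
Program A: score 780 ≥ 680; DTI 33.8% ≤ 43%; employment 89 ≥ 6 mo → qualifies.
Program B: score 780 ≥ 680; DTI 33.8% ≤ 36% → qualifies.
Program C: score 780 ≥ 720; DTI 33.8% ≤ 50% → qualifies.
Qualifying: Program A, Program B, Program C. Lowest rate is 5.56% → Program A.

Program A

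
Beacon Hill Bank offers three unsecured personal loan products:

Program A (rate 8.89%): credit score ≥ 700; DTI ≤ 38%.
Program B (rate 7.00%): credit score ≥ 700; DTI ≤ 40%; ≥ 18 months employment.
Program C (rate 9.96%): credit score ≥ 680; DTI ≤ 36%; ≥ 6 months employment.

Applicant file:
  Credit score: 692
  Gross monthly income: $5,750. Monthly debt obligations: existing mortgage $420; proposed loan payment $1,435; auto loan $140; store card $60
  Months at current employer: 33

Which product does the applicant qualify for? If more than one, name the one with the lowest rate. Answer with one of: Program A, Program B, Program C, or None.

Program C

Total debts = (420 + 1,435 + 140 + 60) = 2,055; DTI = 2,055/5,750 = 35.7%.
Program A: score 692 < 700; DTI 35.7% ≤ 38% → does not qualify.
Program B: score 692 < 700; DTI 35.7% ≤ 40%; employment 33 ≥ 18 mo → does not qualify.
Program C: score 692 ≥ 680; DTI 35.7% ≤ 36%; employment 33 ≥ 6 mo → qualifies.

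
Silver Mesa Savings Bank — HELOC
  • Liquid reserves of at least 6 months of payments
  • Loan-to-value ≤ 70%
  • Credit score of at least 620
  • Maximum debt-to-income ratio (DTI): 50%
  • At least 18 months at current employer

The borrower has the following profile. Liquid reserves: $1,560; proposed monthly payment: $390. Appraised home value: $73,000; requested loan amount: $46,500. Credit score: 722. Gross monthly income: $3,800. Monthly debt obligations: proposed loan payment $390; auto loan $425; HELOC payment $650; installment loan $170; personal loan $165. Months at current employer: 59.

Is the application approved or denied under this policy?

Reserves = 1,560/390 = 4.0 months < 6
LTV: 46,500 ÷ 73,000 = 63.7%, within 70% cap
Credit score 722 ≥ 620 (meets)
Total monthly debts = (390 + 425 + 650 + 170 + 165) = 1,800. Debt-to-income = 1,800/3,800 = 47.4% — meets 50% limit
Employment 59 ≥ 18 months
Fails on reserves.

Denied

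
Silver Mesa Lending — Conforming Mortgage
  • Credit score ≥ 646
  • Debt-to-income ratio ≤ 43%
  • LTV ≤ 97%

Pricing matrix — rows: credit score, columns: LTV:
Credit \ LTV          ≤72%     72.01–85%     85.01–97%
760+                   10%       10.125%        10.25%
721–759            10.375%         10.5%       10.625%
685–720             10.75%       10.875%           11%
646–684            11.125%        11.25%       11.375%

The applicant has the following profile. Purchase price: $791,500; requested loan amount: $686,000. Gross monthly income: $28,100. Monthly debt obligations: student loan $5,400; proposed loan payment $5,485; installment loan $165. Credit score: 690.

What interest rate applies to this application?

Credit score 690 ≥ 646; Total monthly debts = (5,400 + 5,485 + 165) = 11,050. DTI = 11,050/28,100 = 39.3% ≤ 43%
LTV: 686,000 ÷ 791,500 = 86.7%, within 97% cap
Score 690 is in the 685–720 band; LTV 86.7% is in the 85.01–97% band → 11%.

11%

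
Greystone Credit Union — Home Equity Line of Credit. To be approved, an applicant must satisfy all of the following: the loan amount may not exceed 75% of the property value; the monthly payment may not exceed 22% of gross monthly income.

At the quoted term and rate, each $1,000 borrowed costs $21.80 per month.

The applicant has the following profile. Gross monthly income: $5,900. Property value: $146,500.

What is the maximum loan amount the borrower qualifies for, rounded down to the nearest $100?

Payment cap: 22% × $5,900 = $1,298/month.
At $21.80 per $1,000, that supports 1,298/21.80 × 1,000 ≈ $59,541 → $59,500.
LTV cap: 75% × $146,500 = $109,875 → $109,800.
Binding constraint: payment-to-income.

$59,500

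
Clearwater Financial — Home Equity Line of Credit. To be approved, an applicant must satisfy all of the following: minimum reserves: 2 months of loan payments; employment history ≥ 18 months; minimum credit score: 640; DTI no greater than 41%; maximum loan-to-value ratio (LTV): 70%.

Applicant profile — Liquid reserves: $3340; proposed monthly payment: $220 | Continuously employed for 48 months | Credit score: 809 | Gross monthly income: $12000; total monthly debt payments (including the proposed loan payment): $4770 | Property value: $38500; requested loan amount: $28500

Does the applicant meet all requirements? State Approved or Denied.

Reserves: 3,340 ÷ 220 = 15.2 months (meets 2-month minimum)
Employment 48 ≥ 18 months
Credit score 809 ≥ 640 (meets)
DTI: 4,770 ÷ 12,000 = 39.8%, within the 41% cap
LTV: 28,500 ÷ 38,500 = 74%, exceeds 70% cap
Fails on LTV.

Denied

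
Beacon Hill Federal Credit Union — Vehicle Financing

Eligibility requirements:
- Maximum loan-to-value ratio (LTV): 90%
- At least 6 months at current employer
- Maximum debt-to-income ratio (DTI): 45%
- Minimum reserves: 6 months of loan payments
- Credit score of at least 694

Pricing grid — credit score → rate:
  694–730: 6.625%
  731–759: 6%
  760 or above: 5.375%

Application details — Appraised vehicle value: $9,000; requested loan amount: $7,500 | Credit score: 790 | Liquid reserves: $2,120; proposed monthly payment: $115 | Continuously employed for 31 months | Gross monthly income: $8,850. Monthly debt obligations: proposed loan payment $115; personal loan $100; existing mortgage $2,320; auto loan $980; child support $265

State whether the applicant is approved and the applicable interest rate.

Credit score 790 ≥ 694 (meets minimum)
Reserves = 2,120/115 = 18.4 months ≥ 6
Employment 31 ≥ 6 months
Total monthly debts = (115 + 100 + 2,320 + 980 + 265) = 3,780. DTI: 3,780 ÷ 8,850 = 42.7%, within the 45% cap
Loan-to-value = 7,500/9,000 = 83.3% — pass (90% max)
All requirements met. Score 790 falls in the 760 or above tier → 5.375%.

Approved at 5.375%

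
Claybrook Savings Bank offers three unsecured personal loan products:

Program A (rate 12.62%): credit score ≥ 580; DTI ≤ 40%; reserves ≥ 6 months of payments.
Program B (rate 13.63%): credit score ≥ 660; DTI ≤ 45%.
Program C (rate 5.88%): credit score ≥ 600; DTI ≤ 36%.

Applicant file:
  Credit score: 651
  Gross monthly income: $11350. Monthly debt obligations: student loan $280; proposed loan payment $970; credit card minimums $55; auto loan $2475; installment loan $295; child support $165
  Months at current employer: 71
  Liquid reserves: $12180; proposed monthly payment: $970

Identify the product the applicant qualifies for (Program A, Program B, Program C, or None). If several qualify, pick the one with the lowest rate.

Total debts = (280 + 970 + 55 + 2,475 + 295 + 165) = 4,240; DTI = 4,240/11,350 = 37.4%.
Reserves = 12,180/970 = 12.6 months.
Program A: score 651 ≥ 580; DTI 37.4% ≤ 40%; reserves 12.6 ≥ 6 mo → qualifies.
Program B: score 651 < 660; DTI 37.4% ≤ 45% → does not qualify.
Program C: score 651 ≥ 600; DTI 37.4% > 36% → does not qualify.

Program A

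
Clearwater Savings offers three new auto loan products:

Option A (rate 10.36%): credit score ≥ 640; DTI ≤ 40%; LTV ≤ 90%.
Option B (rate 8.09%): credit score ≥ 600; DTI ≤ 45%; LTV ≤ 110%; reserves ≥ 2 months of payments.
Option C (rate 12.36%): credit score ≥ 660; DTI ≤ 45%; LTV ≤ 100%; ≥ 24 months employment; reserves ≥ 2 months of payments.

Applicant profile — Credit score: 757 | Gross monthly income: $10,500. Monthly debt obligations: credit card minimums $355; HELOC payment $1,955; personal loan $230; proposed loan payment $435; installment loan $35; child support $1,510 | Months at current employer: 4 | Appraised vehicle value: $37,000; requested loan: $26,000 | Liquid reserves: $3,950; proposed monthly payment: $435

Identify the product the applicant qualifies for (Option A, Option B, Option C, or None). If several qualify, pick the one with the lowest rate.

Total debts = (355 + 1,955 + 230 + 435 + 35 + 1,510) = 4,520; DTI = 4,520/10,500 = 43%.
LTV = 26,000/37,000 = 70.3%.
Reserves = 3,950/435 = 9.1 months.
Option A: score 757 ≥ 640; DTI 43% > 40%; LTV 70.3% ≤ 90% → does not qualify.
Option B: score 757 ≥ 600; DTI 43% ≤ 45%; LTV 70.3% ≤ 110%; reserves 9.1 ≥ 2 mo → qualifies.
Option C: score 757 ≥ 660; DTI 43% ≤ 45%; LTV 70.3% ≤ 100%; employment 4 < 24 mo; reserves 9.1 ≥ 2 mo → does not qualify.

Option B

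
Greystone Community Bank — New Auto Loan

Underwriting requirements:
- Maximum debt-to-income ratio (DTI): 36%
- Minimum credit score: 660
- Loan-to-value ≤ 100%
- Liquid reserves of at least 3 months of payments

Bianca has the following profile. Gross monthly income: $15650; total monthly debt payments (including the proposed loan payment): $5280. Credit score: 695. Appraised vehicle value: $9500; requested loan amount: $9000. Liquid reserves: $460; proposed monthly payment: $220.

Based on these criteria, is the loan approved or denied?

Denied

DTI: 5,280 ÷ 15,650 = 33.7%, within the 36% cap
Credit score 695 ≥ 660 (meets)
LTV = 9,000/9,500 = 94.7% ≤ 100%
Reserves: 460 ÷ 220 = 2.1 months (below 3-month minimum)
Fails on reserves.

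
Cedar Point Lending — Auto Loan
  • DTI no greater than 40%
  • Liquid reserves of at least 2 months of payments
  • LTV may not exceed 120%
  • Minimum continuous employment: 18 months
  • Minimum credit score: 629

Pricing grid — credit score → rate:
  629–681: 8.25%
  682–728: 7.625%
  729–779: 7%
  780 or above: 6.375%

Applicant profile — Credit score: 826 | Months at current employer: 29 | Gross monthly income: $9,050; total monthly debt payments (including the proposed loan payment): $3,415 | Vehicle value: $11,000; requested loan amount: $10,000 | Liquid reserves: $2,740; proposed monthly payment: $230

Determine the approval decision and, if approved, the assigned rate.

Approved at 6.375%

Credit score 826 ≥ 629 (meets minimum)
LTV: 10,000 ÷ 11,000 = 90.9%, within 120% cap
DTI: 3,415 ÷ 9,050 = 37.7%, within the 40% cap
Liquid reserves cover 2,740/230 = 11.9 months — ≥ 2 required
Employment 29 ≥ 18 months
All requirements met. Score 826 falls in the 780 or above tier → 6.375%.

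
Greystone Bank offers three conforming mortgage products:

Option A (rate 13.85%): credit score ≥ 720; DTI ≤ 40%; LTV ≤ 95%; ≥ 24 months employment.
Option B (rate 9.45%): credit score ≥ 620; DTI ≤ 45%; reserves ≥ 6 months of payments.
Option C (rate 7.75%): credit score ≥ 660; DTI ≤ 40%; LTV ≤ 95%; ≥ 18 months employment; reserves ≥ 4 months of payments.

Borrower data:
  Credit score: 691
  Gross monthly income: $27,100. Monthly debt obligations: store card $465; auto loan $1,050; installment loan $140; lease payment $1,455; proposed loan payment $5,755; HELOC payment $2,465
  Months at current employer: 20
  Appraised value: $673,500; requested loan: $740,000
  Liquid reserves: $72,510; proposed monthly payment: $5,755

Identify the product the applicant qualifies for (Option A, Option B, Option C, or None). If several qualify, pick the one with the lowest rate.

Option B

Total debts = (465 + 1,050 + 140 + 1,455 + 5,755 + 2,465) = 11,330; DTI = 11,330/27,100 = 41.8%.
LTV = 740,000/673,500 = 109.9%.
Reserves = 72,510/5,755 = 12.6 months.
Option A: score 691 < 720; DTI 41.8% > 40%; LTV 109.9% > 95%; employment 20 < 24 mo → does not qualify.
Option B: score 691 ≥ 620; DTI 41.8% ≤ 45%; reserves 12.6 ≥ 6 mo → qualifies.
Option C: score 691 ≥ 660; DTI 41.8% > 40%; LTV 109.9% > 95%; employment 20 ≥ 18 mo; reserves 12.6 ≥ 4 mo → does not qualify.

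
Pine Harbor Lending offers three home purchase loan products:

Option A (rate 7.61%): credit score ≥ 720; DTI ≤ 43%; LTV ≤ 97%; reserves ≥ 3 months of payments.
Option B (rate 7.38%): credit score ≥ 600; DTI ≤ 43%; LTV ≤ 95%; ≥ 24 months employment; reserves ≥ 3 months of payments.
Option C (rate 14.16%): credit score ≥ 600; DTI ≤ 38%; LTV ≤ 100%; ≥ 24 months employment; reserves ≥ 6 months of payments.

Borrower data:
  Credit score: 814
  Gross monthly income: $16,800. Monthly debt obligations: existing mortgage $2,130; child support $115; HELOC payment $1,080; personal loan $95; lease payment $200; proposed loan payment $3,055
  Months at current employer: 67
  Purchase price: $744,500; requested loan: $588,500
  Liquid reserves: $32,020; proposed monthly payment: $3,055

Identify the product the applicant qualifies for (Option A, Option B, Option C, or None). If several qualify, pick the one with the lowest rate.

Total debts = (2,130 + 115 + 1,080 + 95 + 200 + 3,055) = 6,675; DTI = 6,675/16,800 = 39.7%.
LTV = 588,500/744,500 = 79%.
Reserves = 32,020/3,055 = 10.5 months.
Option A: score 814 ≥ 720; DTI 39.7% ≤ 43%; LTV 79% ≤ 97%; reserves 10.5 ≥ 3 mo → qualifies.
Option B: score 814 ≥ 600; DTI 39.7% ≤ 43%; LTV 79% ≤ 95%; employment 67 ≥ 24 mo; reserves 10.5 ≥ 3 mo → qualifies.
Option C: score 814 ≥ 600; DTI 39.7% > 38%; LTV 79% ≤ 100%; employment 67 ≥ 24 mo; reserves 10.5 ≥ 6 mo → does not qualify.
Qualifying: Option A, Option B. Lowest rate is 7.38% → Option B.

Option B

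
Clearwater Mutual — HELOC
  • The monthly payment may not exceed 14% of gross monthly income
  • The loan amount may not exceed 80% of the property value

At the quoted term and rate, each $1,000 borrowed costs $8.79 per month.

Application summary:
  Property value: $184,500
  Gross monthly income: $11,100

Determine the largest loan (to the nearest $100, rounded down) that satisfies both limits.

$147,600

Payment cap: 14% × $11,100 = $1,554/month.
At $8.79 per $1,000, that supports 1,554/8.79 × 1,000 ≈ $176,791 → $176,700.
LTV cap: 80% × $184,500 = $147,600 → $147,600.
Binding constraint: loan-to-value.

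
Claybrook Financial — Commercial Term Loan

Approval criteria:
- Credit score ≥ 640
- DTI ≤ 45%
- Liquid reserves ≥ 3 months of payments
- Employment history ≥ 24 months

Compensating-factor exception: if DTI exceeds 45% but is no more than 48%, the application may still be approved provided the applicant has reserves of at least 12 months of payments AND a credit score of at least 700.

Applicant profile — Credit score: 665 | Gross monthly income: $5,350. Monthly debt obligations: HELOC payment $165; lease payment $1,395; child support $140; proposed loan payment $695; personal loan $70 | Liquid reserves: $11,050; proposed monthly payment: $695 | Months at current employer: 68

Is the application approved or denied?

Credit score 665 ≥ 640 (meets base)
Total debts = (165 + 1,395 + 140 + 695 + 70) = 2,465. DTI: 2,465 ÷ 5,350 = 46.1%, over the 45% base limit.
Reserves = 11,050/695 = 15.9 months ≥ 3
Employment 68 ≥ 24 months
46.1% falls in the override range (45%–48%), so the compensating-factor test applies.
Override check — reserves: 15.9 mo (ok); score: 665 (below 700).
Compensating-factor requirement not fully met.

Denied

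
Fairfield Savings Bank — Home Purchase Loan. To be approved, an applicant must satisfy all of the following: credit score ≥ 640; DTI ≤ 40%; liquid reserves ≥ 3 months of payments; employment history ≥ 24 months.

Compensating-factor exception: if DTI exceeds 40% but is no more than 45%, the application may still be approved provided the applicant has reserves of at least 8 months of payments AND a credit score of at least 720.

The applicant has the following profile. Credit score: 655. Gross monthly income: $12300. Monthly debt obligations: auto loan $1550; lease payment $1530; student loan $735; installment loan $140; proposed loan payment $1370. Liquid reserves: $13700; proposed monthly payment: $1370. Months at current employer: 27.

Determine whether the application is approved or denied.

Credit score 655 ≥ 640 (meets base)
Total debts = (1,550 + 1,530 + 735 + 140 + 1,370) = 5,325. DTI = 5,325/12,300 = 43.3% > 40% — standard DTI limit exceeded.
Reserves: 13,700 ÷ 1,370 = 10.0 months (meets 3-month minimum)
Employment 27 ≥ 24 months
43.3% falls in the override range (40%–45%), so the compensating-factor test applies.
Reserves 10.0 ≥ 8 months; credit score 655 < 720.
Compensating-factor requirement not fully met.

Denied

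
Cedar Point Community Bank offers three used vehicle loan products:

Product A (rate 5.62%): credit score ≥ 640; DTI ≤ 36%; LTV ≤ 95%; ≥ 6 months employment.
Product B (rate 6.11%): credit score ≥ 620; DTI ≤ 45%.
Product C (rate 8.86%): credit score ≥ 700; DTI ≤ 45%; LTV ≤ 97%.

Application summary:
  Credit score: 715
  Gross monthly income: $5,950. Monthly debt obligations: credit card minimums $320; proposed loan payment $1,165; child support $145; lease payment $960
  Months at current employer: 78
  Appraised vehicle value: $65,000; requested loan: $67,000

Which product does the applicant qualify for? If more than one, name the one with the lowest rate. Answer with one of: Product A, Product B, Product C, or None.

Total debts = (320 + 1,165 + 145 + 960) = 2,590; DTI = 2,590/5,950 = 43.5%.
LTV = 67,000/65,000 = 103.1%.
Product A: score 715 ≥ 640; DTI 43.5% > 36%; LTV 103.1% > 95%; employment 78 ≥ 6 mo → does not qualify.
Product B: score 715 ≥ 620; DTI 43.5% ≤ 45% → qualifies.
Product C: score 715 ≥ 700; DTI 43.5% ≤ 45%; LTV 103.1% > 97% → does not qualify.

Product B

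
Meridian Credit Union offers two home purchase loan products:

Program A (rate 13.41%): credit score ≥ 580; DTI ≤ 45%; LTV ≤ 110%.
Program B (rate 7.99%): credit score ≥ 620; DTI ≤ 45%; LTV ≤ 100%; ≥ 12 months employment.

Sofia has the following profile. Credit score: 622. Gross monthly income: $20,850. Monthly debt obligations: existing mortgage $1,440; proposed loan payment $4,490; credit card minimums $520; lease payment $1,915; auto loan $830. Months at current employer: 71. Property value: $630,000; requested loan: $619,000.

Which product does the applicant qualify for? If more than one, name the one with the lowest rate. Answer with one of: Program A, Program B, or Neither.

Program B

Total debts = (1,440 + 4,490 + 520 + 1,915 + 830) = 9,195; DTI = 9,195/20,850 = 44.1%.
LTV = 619,000/630,000 = 98.3%.
Program A: score 622 ≥ 580; DTI 44.1% ≤ 45%; LTV 98.3% ≤ 110% → qualifies.
Program B: score 622 ≥ 620; DTI 44.1% ≤ 45%; LTV 98.3% ≤ 100%; employment 71 ≥ 12 mo → qualifies.
Qualifying: Program A, Program B. Lowest rate is 7.99% → Program B.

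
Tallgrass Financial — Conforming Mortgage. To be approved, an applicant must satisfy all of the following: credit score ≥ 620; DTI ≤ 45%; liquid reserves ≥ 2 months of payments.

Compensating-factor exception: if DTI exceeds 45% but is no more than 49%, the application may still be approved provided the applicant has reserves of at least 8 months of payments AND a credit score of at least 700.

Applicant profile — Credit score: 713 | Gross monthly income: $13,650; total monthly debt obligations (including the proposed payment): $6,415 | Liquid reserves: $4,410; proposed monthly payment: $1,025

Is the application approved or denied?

Credit score 713 ≥ 620 (meets base)
DTI: 6,415 ÷ 13,650 = 47%, over the 45% base limit.
Liquid reserves cover 4,410/1,025 = 4.3 months — ≥ 2 required
47% falls in the override range (45%–49%), so the compensating-factor test applies.
Override check — reserves: 4.3 mo (short of 8); score: 713 (ok).
Compensating-factor requirement not fully met.

Denied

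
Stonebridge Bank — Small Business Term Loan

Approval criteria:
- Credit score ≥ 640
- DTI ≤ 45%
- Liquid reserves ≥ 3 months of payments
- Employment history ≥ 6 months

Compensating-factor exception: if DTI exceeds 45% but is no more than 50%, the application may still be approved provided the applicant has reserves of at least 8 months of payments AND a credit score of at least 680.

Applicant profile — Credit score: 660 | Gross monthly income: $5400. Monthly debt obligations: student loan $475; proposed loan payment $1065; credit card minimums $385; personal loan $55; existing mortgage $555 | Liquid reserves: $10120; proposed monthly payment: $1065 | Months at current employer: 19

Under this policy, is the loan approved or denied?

Denied

Credit score 660 ≥ 640 (meets base)
Total debts = (475 + 1,065 + 385 + 55 + 555) = 2,535. DTI = 2,535/5,400 = 46.9% > 45% — standard DTI limit exceeded.
Reserves: 10,120 ÷ 1,065 = 9.5 months (meets 3-month minimum)
Employment 19 ≥ 6 months
46.9% falls in the override range (45%–50%), so the compensating-factor test applies.
Override check — reserves: 9.5 mo (ok); score: 660 (below 680).
Override conditions not both satisfied; exception does not apply.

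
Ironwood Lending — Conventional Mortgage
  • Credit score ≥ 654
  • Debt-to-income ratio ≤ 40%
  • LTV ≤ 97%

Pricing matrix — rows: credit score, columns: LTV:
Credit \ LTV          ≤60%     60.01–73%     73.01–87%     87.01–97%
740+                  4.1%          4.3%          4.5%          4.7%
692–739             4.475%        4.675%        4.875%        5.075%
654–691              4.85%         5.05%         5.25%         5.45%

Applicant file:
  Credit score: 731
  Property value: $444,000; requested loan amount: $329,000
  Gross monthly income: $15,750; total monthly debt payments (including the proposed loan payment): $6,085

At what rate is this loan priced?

4.875%

Credit score 731 ≥ 654; DTI: 6,085 ÷ 15,750 = 38.6%, within the 40% cap
LTV: 329,000 ÷ 444,000 = 74.1%, within 97% cap
Credit 731 → row 692–739; LTV 74.1% → column 73.01–87%. Grid cell → 4.875%.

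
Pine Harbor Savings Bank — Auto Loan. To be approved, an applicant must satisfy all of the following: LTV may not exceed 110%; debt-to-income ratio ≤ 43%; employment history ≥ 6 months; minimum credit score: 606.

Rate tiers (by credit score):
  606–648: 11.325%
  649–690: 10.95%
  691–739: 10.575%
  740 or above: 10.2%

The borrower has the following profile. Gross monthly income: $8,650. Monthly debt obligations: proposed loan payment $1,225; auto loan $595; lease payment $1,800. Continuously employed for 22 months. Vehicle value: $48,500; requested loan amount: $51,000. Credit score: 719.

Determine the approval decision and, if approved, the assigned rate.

Approved at 10.575%

Credit score 719 ≥ 606 (meets minimum)
Employment 22 ≥ 6 months
Total monthly debts = (1,225 + 595 + 1,800) = 3,620. Debt-to-income = 3,620/8,650 = 41.8% — meets 43% limit
LTV = 51,000/48,500 = 105.2% ≤ 110%
All requirements met. Score 719 falls in the 691–739 tier → 10.575%.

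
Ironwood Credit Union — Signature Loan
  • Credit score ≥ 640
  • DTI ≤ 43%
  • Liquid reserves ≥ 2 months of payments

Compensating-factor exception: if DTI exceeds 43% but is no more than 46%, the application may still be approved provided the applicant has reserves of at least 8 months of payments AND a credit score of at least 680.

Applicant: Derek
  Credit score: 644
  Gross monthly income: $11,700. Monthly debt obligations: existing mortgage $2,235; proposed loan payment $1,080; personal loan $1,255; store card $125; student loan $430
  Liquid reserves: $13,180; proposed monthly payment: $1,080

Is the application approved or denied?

Credit score 644 ≥ 640 (meets base)
Total debts = (2,235 + 1,080 + 1,255 + 125 + 430) = 5,125. DTI: 5,125 ÷ 11,700 = 43.8%, over the 43% base limit.
Reserves = 13,180/1,080 = 12.2 months ≥ 2
43.8% falls in the override range (43%–46%), so the compensating-factor test applies.
Reserves 12.2 ≥ 8 months; credit score 644 < 680.
Override conditions not both satisfied; exception does not apply.

Denied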